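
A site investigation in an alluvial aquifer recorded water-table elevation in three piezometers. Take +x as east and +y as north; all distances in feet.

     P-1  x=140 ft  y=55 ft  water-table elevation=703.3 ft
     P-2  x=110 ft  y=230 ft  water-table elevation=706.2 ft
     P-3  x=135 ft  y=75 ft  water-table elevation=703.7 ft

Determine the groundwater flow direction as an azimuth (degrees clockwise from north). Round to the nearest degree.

Three-point gradient (reference P-1): Δ to P-2 = (-30, 175, +2.9), Δ to P-3 = (-5, 20, +0.4).
∂h/∂x = -0.04364, ∂h/∂y = +0.009091 (det = 275).
Flow direction (−∇h) has components (+0.04364 E, -0.009091 N).
Azimuth = atan2(E, N) = atan2(+0.04364, -0.009091) = 101.8° ≈ 102°.

102°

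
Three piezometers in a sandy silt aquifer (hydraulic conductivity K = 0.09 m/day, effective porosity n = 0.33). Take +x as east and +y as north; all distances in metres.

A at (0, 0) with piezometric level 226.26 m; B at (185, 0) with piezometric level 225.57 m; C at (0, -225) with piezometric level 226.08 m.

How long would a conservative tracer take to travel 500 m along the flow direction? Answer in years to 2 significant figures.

1300 years

∂h/∂x = (225.57 − 226.26) / (185 − 0) = -0.003730
∂h/∂y = (226.08 − 226.26) / (-225 − 0) = +0.0008000
|∇h| = √(-0.003730² + 0.0008000²) = 0.003815
Seepage velocity v = K·i/n = 0.09 × 0.003815 / 0.33 = 0.00104 m/day.
t = 500 / 0.00104 = 4.808e+05 days = 1.32e+03 years.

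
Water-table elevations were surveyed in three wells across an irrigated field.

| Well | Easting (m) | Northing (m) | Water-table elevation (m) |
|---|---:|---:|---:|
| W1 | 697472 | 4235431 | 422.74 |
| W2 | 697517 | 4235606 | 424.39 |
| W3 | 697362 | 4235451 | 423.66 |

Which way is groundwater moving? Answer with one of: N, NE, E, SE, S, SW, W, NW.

SE

With h = a·x + b·y + c and W1 as origin, the differences give:
  45·a + 175·b = +1.65
  (-110)·a + 20·b = +0.92
Eliminate b (×20 and ×175, subtract): 20150·a = -128.000 → a = ∂h/∂x = -0.006352
Back-substitute: b = ∂h/∂y = +0.01106.
Flow = −∇h = (+0.006352 east, -0.01106 north), which points southeast.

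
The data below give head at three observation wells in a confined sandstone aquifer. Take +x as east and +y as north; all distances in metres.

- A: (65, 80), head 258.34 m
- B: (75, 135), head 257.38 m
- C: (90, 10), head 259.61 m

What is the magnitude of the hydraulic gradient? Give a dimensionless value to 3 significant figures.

0.0177

Three-point gradient (reference A): Δ to B = (10, 55, -0.96), Δ to C = (25, -70, +1.27).
∂h/∂x = +0.001277, ∂h/∂y = -0.01769 (det = -2075).
|∇h| = √(0.001277² + -0.01769²) = 0.01774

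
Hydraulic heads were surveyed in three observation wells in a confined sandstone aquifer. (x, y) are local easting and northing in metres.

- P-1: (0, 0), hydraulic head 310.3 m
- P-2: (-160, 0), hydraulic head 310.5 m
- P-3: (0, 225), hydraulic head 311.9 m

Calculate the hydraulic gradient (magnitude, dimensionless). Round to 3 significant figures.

0.00722

∂h/∂x = (310.5 − 310.3) / (-160 − 0) = -0.001250
∂h/∂y = (311.9 − 310.3) / (225 − 0) = +0.007111
|∇h| = √(-0.001250² + 0.007111²) = 0.00722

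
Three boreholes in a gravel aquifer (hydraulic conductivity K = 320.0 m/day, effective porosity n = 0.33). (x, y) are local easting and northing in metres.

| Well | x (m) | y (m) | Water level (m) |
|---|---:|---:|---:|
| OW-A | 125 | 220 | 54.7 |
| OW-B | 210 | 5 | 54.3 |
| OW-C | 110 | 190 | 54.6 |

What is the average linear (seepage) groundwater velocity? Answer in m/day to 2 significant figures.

With h = a·x + b·y + c and OW-A as origin, the differences give:
  85·a + (-215)·b = -0.4
  (-15)·a + (-30)·b = -0.1
Eliminate b (×(-30) and ×(-215), subtract): -5775·a = -9.50 → a = ∂h/∂x = +0.001645
Back-substitute: b = ∂h/∂y = +0.002511.
|∇h| = √(0.001645² + 0.002511²) = 0.003002
Seepage velocity v = K·i/n = 320.0 × 0.003002 / 0.33 = 2.911 m/day.

2.9 m/day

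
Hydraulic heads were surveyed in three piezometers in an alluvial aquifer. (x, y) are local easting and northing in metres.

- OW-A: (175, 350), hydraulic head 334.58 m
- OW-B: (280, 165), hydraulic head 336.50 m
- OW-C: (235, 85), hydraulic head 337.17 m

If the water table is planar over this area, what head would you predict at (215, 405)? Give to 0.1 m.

Three-point gradient (reference OW-A): Δ to OW-B = (105, -185, +1.92), Δ to OW-C = (60, -265, +2.59).
∂h/∂x = +0.001773, ∂h/∂y = -0.009372 (det = -16725).
h(215, 405) = 334.58 + (+0.001773)·(40) + (-0.009372)·(55) = 334.58 +0.071 -0.515 = 334.135 m.

334.1 m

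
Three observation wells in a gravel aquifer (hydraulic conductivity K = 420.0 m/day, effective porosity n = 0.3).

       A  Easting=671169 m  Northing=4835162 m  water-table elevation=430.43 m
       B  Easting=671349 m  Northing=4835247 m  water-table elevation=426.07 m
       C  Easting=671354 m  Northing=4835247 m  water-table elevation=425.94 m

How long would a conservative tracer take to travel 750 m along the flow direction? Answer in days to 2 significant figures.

20 days

Taking A as reference: B−A = (180, 85, -4.36); C−A = (185, 85, -4.49).
Determinant of the coordinate differences = 180·85 − 185·85 = -425.
∂h/∂x = [(-4.36)·85 − (-4.49)·85] / -425 = -0.02600
∂h/∂y = [180·(-4.49) − 185·(-4.36)] / -425 = +0.003765
|∇h| = √(-0.02600² + 0.003765²) = 0.02627
Seepage velocity v = K·i/n = 420.0 × 0.02627 / 0.3 = 36.78 m/day.
t = 750 / 36.78 = 20.39 days.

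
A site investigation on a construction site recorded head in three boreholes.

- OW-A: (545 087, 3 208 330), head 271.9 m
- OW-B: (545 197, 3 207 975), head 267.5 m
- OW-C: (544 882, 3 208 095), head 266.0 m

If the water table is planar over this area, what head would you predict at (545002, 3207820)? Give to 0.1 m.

Three-point gradient (reference OW-A): Δ to OW-B = (110, -355, -4.4), Δ to OW-C = (-205, -235, -5.9).
∂h/∂x = +0.01075, ∂h/∂y = +0.01573 (det = -98625).
h(545002, 3207820) = 271.9 + (+0.01075)·(-85) + (+0.01573)·(-510) = 271.9 -0.914 -8.020 = 262.966 m.

263.0 m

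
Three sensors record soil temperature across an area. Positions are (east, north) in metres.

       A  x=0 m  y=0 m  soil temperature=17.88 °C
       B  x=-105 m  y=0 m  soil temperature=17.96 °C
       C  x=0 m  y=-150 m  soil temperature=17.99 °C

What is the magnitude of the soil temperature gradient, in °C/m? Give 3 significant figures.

∂T/∂x = (17.96 − 17.88) / (-105 − 0) = -0.0007619
∂T/∂y = (17.99 − 17.88) / (-150 − 0) = -0.0007333
|∇f| = √(-0.0007619² + -0.0007333²) = 0.001057 °C/m

0.00106 °C/m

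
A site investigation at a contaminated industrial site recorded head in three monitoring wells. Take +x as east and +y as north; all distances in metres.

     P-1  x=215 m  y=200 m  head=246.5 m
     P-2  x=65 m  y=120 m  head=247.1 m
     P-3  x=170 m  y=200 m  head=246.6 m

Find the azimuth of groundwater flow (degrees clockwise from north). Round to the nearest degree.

Differences from P-1: to P-2 (Δx, Δy, Δh) = (-150, -80, +0.6); to P-3 = (-45, 0, +0.1).
Solve a·Δx + b·Δy = Δh: det = (-150)·0 − (-45)·(-80) = -3600.
∂h/∂x = [(+0.6)·0 − (+0.1)·(-80)] / -3600 = -0.002222
∂h/∂y = [(-150)·(+0.1) − (-45)·(+0.6)] / -3600 = -0.003333
Flow direction (−∇h) has components (+0.002222 E, +0.003333 N).
Azimuth = atan2(E, N) = atan2(+0.002222, +0.003333) = 33.7° ≈ 034°.

034°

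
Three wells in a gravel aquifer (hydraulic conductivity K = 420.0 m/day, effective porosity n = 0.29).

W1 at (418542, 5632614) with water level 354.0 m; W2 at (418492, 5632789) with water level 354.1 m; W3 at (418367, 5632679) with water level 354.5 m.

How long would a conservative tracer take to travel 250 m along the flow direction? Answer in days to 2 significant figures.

58 days

Three-point gradient (reference W1): Δ to W2 = (-50, 175, +0.1), Δ to W3 = (-175, 65, +0.5).
∂h/∂x = -0.002959, ∂h/∂y = -0.0002740 (det = 27375).
|∇h| = √(-0.002959² + -0.0002740²) = 0.002972
Seepage velocity v = K·i/n = 420.0 × 0.002972 / 0.29 = 4.304 m/day.
t = 250 / 4.304 = 58.09 days.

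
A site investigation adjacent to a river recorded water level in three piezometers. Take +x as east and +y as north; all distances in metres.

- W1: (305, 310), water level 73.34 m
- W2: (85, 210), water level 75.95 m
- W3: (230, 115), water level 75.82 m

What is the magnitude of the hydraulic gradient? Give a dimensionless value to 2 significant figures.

With h = a·x + b·y + c and W1 as origin, the differences give:
  (-220)·a + (-100)·b = +2.61
  (-75)·a + (-195)·b = +2.48
Eliminate b (×(-195) and ×(-100), subtract): 35400·a = -260.950 → a = ∂h/∂x = -0.007371
Back-substitute: b = ∂h/∂y = -0.009883.
|∇h| = √(-0.007371² + -0.009883²) = 0.01233

0.012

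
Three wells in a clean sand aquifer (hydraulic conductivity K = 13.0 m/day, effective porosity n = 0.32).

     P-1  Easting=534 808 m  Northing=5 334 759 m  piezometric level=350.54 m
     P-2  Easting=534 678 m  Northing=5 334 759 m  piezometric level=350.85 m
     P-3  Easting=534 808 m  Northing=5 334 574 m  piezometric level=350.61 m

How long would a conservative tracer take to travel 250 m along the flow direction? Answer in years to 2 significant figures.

∂h/∂x = (350.85 − 350.54) / (534678 − 534808) = -0.002385
∂h/∂y = (350.61 − 350.54) / (5334574 − 5334759) = -0.0003784
|∇h| = √(-0.002385² + -0.0003784²) = 0.002415
Seepage velocity v = K·i/n = 13.0 × 0.002415 / 0.32 = 0.09811 m/day.
t = 250 / 0.09811 = 2548 days = 6.98 years.

7.0 years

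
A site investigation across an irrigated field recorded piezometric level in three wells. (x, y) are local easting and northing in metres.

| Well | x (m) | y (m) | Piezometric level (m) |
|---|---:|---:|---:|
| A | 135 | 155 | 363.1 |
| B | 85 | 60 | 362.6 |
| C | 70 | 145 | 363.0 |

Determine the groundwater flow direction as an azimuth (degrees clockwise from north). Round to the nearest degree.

With h = a·x + b·y + c and A as origin, the differences give:
  (-50)·a + (-95)·b = -0.5
  (-65)·a + (-10)·b = -0.1
Eliminate b (×(-10) and ×(-95), subtract): -5675·a = -4.50 → a = ∂h/∂x = +0.0007930
Back-substitute: b = ∂h/∂y = +0.004846.
Flow direction (−∇h) has components (-0.0007930 E, -0.004846 N).
Azimuth = atan2(E, N) = atan2(-0.0007930, -0.004846) = 189.3° ≈ 189°.

189°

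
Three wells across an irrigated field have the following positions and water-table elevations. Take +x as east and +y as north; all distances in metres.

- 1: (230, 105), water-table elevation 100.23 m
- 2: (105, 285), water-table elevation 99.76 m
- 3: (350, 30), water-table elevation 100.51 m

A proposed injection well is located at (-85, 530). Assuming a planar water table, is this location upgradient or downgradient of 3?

downgradient

With h = a·x + b·y + c and 1 as origin, the differences give:
  (-125)·a + 180·b = -0.47
  120·a + (-75)·b = +0.28
Eliminate b (×(-75) and ×180, subtract): -12225·a = -15.150 → a = ∂h/∂x = +0.001239
Back-substitute: b = ∂h/∂y = -0.001751.
Head at (-85, 530) = 100.23 + (+0.001239)·(-315) + (-0.001751)·(425) = 99.10 m.
That is lower than the 100.51 m at 3, so the point is downgradient.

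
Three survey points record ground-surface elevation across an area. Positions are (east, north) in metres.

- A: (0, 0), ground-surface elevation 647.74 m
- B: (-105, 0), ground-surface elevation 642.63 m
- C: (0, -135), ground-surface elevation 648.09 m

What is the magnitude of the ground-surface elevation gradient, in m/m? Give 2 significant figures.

0.049 m/m

∂z/∂x = (642.63 − 647.74) / (-105 − 0) = +0.04867
∂z/∂y = (648.09 − 647.74) / (-135 − 0) = -0.002593
|∇f| = √(0.04867² + -0.002593²) = 0.04874 m/m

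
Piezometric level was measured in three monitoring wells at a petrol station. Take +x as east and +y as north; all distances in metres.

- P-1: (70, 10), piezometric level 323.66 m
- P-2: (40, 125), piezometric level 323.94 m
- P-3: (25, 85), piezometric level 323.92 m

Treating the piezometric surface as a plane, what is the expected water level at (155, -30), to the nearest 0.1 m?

323.3 m

Three-point gradient (reference P-1): Δ to P-2 = (-30, 115, +0.28), Δ to P-3 = (-45, 75, +0.26).
∂h/∂x = -0.003043, ∂h/∂y = +0.001641 (det = 2925).
h(155, -30) = 323.66 + (-0.003043)·(85) + (+0.001641)·(-40) = 323.66 -0.259 -0.066 = 323.336 m.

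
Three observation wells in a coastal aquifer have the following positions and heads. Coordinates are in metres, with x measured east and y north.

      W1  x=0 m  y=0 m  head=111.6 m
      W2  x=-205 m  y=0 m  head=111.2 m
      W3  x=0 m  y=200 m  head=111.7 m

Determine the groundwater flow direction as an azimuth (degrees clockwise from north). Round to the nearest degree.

∂h/∂x = (111.2 − 111.6) / (-205 − 0) = +0.001951
∂h/∂y = (111.7 − 111.6) / (200 − 0) = +0.0005000
Flow direction (−∇h) has components (-0.001951 E, -0.0005000 N).
Azimuth = atan2(E, N) = atan2(-0.001951, -0.0005000) = 255.6° ≈ 256°.

256°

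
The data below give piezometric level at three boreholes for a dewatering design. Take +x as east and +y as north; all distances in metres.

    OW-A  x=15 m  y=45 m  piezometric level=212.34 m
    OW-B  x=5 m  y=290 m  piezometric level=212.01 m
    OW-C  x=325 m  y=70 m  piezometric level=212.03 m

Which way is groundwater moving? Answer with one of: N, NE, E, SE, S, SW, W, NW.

NE

With h = a·x + b·y + c and OW-A as origin, the differences give:
  (-10)·a + 245·b = -0.33
  310·a + 25·b = -0.31
Eliminate b (×25 and ×245, subtract): -76200·a = 67.700 → a = ∂h/∂x = -0.0008885
Back-substitute: b = ∂h/∂y = -0.001383.
Flow = −∇h = (+0.0008885 east, +0.001383 north), which points northeast.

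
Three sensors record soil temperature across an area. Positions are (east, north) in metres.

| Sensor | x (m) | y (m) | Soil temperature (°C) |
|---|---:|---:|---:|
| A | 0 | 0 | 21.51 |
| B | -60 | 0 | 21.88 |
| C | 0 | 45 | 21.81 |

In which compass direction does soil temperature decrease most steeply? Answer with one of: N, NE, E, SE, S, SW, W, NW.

∂T/∂x = (21.88 − 21.51) / (-60 − 0) = -0.006167
∂T/∂y = (21.81 − 21.51) / (45 − 0) = +0.006667
Steepest decrease is along −∇f = (+0.006167 E, -0.006667 N) → southeast.

SE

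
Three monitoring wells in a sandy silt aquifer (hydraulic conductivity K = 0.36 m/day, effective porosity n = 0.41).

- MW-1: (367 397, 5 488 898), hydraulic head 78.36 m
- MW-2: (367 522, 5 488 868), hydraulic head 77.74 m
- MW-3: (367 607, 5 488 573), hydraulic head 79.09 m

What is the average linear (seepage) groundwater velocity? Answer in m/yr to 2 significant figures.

2.9 m/yr

Differences from MW-1: to MW-2 (Δx, Δy, Δh) = (125, -30, -0.62); to MW-3 = (210, -325, +0.73).
Determinant of the coordinate differences = 125·(-325) − 210·(-30) = -34325.
∂h/∂x = [(-0.62)·(-325) − (+0.73)·(-30)] / -34325 = -0.006508
∂h/∂y = [125·(+0.73) − 210·(-0.62)] / -34325 = -0.006452
|∇h| = √(-0.006508² + -0.006452²) = 0.009164
Seepage velocity v = K·i/n = 0.36 × 0.009164 / 0.41 = 0.008046 m/day = 2.939 m/yr.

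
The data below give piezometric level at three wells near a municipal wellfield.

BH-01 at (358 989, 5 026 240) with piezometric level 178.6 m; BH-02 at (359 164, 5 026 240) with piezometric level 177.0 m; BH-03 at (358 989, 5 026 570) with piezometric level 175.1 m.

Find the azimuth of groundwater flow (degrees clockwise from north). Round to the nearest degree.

∂h/∂x = (177.0 − 178.6) / (359164 − 358989) = -0.009143
∂h/∂y = (175.1 − 178.6) / (5026570 − 5026240) = -0.01061
Flow direction (−∇h) has components (+0.009143 E, +0.01061 N).
Azimuth = atan2(E, N) = atan2(+0.009143, +0.01061) = 40.8° ≈ 041°.

041°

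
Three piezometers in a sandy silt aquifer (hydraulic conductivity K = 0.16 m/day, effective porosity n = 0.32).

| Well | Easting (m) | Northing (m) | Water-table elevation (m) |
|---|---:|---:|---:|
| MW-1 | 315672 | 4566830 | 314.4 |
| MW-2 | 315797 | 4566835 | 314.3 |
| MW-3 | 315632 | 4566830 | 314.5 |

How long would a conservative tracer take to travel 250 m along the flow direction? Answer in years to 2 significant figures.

Taking MW-1 as reference: MW-2−MW-1 = (125, 5, -0.1); MW-3−MW-1 = (-40, 0, +0.1).
Determinant of the coordinate differences = 125·0 − (-40)·5 = 200.
∂h/∂x = [(-0.1)·0 − (+0.1)·5] / 200 = -0.002500
∂h/∂y = [125·(+0.1) − (-40)·(-0.1)] / 200 = +0.04250
|∇h| = √(-0.002500² + 0.04250²) = 0.04257
Seepage velocity v = K·i/n = 0.16 × 0.04257 / 0.32 = 0.02128 m/day.
t = 250 / 0.02128 = 1.175e+04 days = 32.2 years.

32 years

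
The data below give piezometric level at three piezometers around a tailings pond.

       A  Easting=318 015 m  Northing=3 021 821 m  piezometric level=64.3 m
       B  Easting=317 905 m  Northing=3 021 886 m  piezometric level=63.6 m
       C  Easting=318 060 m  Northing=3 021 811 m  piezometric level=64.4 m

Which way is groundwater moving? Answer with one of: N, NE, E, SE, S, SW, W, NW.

With h = a·x + b·y + c and A as origin, the differences give:
  (-110)·a + 65·b = -0.7
  45·a + (-10)·b = +0.1
Eliminate b (×(-10) and ×65, subtract): -1825·a = 0.50 → a = ∂h/∂x = -0.0002740
Back-substitute: b = ∂h/∂y = -0.01123.
Flow = −∇h = (+0.0002740 east, +0.01123 north), which points north.

N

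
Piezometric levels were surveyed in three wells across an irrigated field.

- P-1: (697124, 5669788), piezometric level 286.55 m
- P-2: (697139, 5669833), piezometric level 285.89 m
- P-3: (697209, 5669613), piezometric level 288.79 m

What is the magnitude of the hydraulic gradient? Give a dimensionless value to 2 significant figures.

0.014

Differences from P-1: to P-2 (Δx, Δy, Δh) = (15, 45, -0.66); to P-3 = (85, -175, +2.24).
Solve a·Δx + b·Δy = Δh: det = 15·(-175) − 85·45 = -6450.
∂h/∂x = [(-0.66)·(-175) − (+2.24)·45] / -6450 = -0.002279
∂h/∂y = [15·(+2.24) − 85·(-0.66)] / -6450 = -0.01391
|∇h| = √(-0.002279² + -0.01391²) = 0.0141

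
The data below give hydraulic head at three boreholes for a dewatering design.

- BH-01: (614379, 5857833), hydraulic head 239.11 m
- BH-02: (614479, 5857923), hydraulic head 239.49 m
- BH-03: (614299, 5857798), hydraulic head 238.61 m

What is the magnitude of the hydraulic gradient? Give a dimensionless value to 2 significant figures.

Differences from BH-01: to BH-02 (Δx, Δy, Δh) = (100, 90, +0.38); to BH-03 = (-80, -35, -0.50).
Solve a·Δx + b·Δy = Δh: det = 100·(-35) − (-80)·90 = 3700.
∂h/∂x = [(+0.38)·(-35) − (-0.50)·90] / 3700 = +0.008568
∂h/∂y = [100·(-0.50) − (-80)·(+0.38)] / 3700 = -0.005297
|∇h| = √(0.008568² + -0.005297²) = 0.01007

0.010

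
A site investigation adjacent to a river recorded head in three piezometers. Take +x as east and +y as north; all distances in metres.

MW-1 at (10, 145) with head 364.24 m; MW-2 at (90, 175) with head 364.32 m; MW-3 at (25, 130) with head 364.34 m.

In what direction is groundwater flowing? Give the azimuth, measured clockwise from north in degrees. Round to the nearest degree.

With h = a·x + b·y + c and MW-1 as origin, the differences give:
  80·a + 30·b = +0.08
  15·a + (-15)·b = +0.10
Eliminate b (×(-15) and ×30, subtract): -1650·a = -4.200 → a = ∂h/∂x = +0.002545
Back-substitute: b = ∂h/∂y = -0.004121.
Flow direction (−∇h) has components (-0.002545 E, +0.004121 N).
Azimuth = atan2(E, N) = atan2(-0.002545, +0.004121) = 328.3° ≈ 328°.

328°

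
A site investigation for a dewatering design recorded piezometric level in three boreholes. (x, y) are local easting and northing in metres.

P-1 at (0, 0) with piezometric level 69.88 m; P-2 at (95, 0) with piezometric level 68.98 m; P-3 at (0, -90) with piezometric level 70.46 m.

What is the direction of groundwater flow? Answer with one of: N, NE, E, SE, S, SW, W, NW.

NE

∂h/∂x = (68.98 − 69.88) / (95 − 0) = -0.009474
∂h/∂y = (70.46 − 69.88) / (-90 − 0) = -0.006444
Flow = −∇h = (+0.009474 east, +0.006444 north), which points northeast.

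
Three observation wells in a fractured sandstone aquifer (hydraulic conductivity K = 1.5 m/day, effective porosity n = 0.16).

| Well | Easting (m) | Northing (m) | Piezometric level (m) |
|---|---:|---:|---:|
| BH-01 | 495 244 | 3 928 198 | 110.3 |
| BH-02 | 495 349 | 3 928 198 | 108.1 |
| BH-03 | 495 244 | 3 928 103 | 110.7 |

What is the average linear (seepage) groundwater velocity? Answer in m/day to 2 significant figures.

0.20 m/day

∂h/∂x = (108.1 − 110.3) / (495349 − 495244) = -0.02095
∂h/∂y = (110.7 − 110.3) / (3928103 − 3928198) = -0.004211
|∇h| = √(-0.02095² + -0.004211²) = 0.02137
Seepage velocity v = K·i/n = 1.5 × 0.02137 / 0.16 = 0.2003 m/day.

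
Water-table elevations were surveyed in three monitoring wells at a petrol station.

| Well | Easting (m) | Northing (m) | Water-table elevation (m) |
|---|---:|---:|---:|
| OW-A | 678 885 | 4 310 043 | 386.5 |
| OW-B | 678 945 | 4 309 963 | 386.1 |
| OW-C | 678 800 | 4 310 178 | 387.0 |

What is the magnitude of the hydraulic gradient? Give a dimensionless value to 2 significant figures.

With h = a·x + b·y + c and OW-A as origin, the differences give:
  60·a + (-80)·b = -0.4
  (-85)·a + 135·b = +0.5
Eliminate b (×135 and ×(-80), subtract): 1300·a = -14.00 → a = ∂h/∂x = -0.01077
Back-substitute: b = ∂h/∂y = -0.003077.
|∇h| = √(-0.01077² + -0.003077²) = 0.0112

0.011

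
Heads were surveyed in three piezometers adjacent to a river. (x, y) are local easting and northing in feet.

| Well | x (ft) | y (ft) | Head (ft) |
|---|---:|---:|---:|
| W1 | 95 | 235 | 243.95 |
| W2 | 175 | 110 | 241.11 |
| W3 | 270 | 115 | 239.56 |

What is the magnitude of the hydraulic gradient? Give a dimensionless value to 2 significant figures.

With h = a·x + b·y + c and W1 as origin, the differences give:
  80·a + (-125)·b = -2.84
  175·a + (-120)·b = -4.39
Eliminate b (×(-120) and ×(-125), subtract): 12275·a = -207.950 → a = ∂h/∂x = -0.01694
Back-substitute: b = ∂h/∂y = +0.01188.
|∇h| = √(-0.01694² + 0.01188²) = 0.02069

0.021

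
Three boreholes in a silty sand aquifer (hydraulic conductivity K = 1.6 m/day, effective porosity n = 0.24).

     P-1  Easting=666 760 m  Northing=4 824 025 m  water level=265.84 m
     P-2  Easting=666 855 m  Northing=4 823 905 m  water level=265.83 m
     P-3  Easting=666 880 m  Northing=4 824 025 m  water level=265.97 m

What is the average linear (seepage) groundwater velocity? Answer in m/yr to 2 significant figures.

3.5 m/yr

Three-point gradient (reference P-1): Δ to P-2 = (95, -120, -0.01), Δ to P-3 = (120, 0, +0.13).
∂h/∂x = +0.001083, ∂h/∂y = +0.0009410 (det = 14400).
|∇h| = √(0.001083² + 0.0009410²) = 0.001435
Seepage velocity v = K·i/n = 1.6 × 0.001435 / 0.24 = 0.009567 m/day = 3.494 m/yr.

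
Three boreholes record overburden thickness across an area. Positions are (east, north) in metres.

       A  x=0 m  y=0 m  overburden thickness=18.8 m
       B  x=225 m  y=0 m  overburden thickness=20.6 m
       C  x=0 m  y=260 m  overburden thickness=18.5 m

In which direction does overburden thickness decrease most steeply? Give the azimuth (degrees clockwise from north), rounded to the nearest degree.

∂d/∂x = (20.6 − 18.8) / (225 − 0) = +0.008000
∂d/∂y = (18.5 − 18.8) / (260 − 0) = -0.001154
Steepest decrease is along −∇f: components (-0.008000 E, +0.001154 N).
Azimuth = atan2(-0.008000, +0.001154) = 278.2° ≈ 278°.

278°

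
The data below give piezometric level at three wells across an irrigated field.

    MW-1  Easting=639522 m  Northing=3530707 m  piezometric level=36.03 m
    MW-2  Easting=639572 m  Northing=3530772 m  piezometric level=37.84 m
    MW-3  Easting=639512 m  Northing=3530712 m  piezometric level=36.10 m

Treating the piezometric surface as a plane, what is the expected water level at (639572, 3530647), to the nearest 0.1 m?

Three-point gradient (reference MW-1): Δ to MW-2 = (50, 65, +1.81), Δ to MW-3 = (-10, 5, +0.07).
∂h/∂x = +0.005000, ∂h/∂y = +0.02400 (det = 900).
h(639572, 3530647) = 36.03 + (+0.005000)·(50) + (+0.02400)·(-60) = 36.03 +0.250 -1.440 = 34.840 m.

34.8 m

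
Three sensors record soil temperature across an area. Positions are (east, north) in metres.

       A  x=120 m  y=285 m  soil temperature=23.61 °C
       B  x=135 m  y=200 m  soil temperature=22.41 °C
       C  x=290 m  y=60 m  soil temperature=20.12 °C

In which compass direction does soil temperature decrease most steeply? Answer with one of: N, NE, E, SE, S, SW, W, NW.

Differences from A: to B (Δx, Δy, Δh) = (15, -85, -1.20); to C = (170, -225, -3.49).
Solve a·Δx + b·Δy = ΔT: det = 15·(-225) − 170·(-85) = 11075.
∂T/∂x = [(-1.20)·(-225) − (-3.49)·(-85)] / 11075 = -0.002406
∂T/∂y = [15·(-3.49) − 170·(-1.20)] / 11075 = +0.01369
Steepest decrease is along −∇f = (+0.002406 E, -0.01369 N) → south.

S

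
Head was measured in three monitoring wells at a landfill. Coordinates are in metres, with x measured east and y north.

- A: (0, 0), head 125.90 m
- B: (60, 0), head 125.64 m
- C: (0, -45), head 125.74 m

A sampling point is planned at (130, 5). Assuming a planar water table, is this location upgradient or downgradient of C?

downgradient

∂h/∂x = (125.64 − 125.90) / (60 − 0) = -0.004333
∂h/∂y = (125.74 − 125.90) / (-45 − 0) = +0.003556
Head at (130, 5) = 125.90 + (-0.004333)·(130) + (+0.003556)·(5) = 125.35 m.
That is lower than the 125.74 m at C, so the point is downgradient.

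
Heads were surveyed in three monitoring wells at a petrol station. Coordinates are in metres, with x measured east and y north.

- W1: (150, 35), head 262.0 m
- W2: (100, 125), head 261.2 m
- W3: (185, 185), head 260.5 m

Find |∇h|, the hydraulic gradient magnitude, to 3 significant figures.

0.00977

With h = a·x + b·y + c and W1 as origin, the differences give:
  (-50)·a + 90·b = -0.8
  35·a + 150·b = -1.5
Eliminate b (×150 and ×90, subtract): -10650·a = 15.00 → a = ∂h/∂x = -0.001408
Back-substitute: b = ∂h/∂y = -0.009671.
|∇h| = √(-0.001408² + -0.009671²) = 0.009773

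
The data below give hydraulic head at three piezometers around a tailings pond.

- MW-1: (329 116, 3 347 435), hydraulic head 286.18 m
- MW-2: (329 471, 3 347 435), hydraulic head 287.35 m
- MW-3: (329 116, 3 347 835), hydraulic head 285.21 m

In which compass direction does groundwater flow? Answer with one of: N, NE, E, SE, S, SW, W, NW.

NW

∂h/∂x = (287.35 − 286.18) / (329471 − 329116) = +0.003296
∂h/∂y = (285.21 − 286.18) / (3347835 − 3347435) = -0.002425
Flow = −∇h = (-0.003296 east, +0.002425 north), which points northwest.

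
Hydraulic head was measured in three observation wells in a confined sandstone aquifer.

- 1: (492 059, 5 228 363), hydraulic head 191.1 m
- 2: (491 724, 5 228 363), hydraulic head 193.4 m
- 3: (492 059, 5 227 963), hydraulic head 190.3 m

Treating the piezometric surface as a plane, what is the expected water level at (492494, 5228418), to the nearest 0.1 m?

∂h/∂x = (193.4 − 191.1) / (491724 − 492059) = -0.006866
∂h/∂y = (190.3 − 191.1) / (5227963 − 5228363) = +0.002000
h(492494, 5228418) = 191.1 + (-0.006866)·(435) + (+0.002000)·(55) = 191.1 -2.987 +0.110 = 188.223 m.

188.2 m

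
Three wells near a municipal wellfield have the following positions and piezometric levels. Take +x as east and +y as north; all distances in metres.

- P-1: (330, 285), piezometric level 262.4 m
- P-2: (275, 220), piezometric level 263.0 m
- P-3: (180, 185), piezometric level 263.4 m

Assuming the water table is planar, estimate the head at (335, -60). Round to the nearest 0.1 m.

Taking P-1 as reference: P-2−P-1 = (-55, -65, +0.6); P-3−P-1 = (-150, -100, +1.0).
Determinant of the coordinate differences = (-55)·(-100) − (-150)·(-65) = -4250.
∂h/∂x = [(+0.6)·(-100) − (+1.0)·(-65)] / -4250 = -0.001176
∂h/∂y = [(-55)·(+1.0) − (-150)·(+0.6)] / -4250 = -0.008235
h(335, -60) = 262.4 + (-0.001176)·(5) + (-0.008235)·(-345) = 262.4 -0.006 +2.841 = 265.235 m.

265.2 m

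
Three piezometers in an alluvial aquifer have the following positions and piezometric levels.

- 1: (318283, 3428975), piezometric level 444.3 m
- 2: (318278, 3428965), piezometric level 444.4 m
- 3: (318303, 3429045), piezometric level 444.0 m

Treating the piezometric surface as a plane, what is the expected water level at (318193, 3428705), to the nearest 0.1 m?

Differences from 1: to 2 (Δx, Δy, Δh) = (-5, -10, +0.1); to 3 = (20, 70, -0.3).
Determinant of the coordinate differences = (-5)·70 − 20·(-10) = -150.
∂h/∂x = [(+0.1)·70 − (-0.3)·(-10)] / -150 = -0.02667
∂h/∂y = [(-5)·(-0.3) − 20·(+0.1)] / -150 = +0.003333
h(318193, 3428705) = 444.3 + (-0.02667)·(-90) + (+0.003333)·(-270) = 444.3 +2.400 -0.900 = 445.800 m.

445.8 m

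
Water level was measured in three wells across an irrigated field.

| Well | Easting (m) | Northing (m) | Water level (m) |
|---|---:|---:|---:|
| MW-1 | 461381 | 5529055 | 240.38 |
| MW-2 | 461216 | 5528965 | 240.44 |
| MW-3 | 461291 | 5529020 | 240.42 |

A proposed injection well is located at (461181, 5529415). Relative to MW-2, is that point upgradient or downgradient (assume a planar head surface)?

Differences from MW-1: to MW-2 (Δx, Δy, Δh) = (-165, -90, +0.06); to MW-3 = (-90, -35, +0.04).
Solve a·Δx + b·Δy = Δh: det = (-165)·(-35) − (-90)·(-90) = -2325.
∂h/∂x = [(+0.06)·(-35) − (+0.04)·(-90)] / -2325 = -0.0006452
∂h/∂y = [(-165)·(+0.04) − (-90)·(+0.06)] / -2325 = +0.0005161
Head at (461181, 5529415) = 240.38 + (-0.0006452)·(-200) + (+0.0005161)·(360) = 240.69 m.
That is higher than the 240.44 m at MW-2, so the point is upgradient.

upgradient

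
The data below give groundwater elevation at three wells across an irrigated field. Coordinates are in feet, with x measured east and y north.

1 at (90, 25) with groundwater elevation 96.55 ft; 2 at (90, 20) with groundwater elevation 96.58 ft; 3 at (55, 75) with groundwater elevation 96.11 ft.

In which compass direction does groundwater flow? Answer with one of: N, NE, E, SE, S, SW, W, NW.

NW

Taking 1 as reference: 2−1 = (0, -5, +0.03); 3−1 = (-35, 50, -0.44).
Determinant of the coordinate differences = 0·50 − (-35)·(-5) = -175.
∂h/∂x = [(+0.03)·50 − (-0.44)·(-5)] / -175 = +0.004000
∂h/∂y = [0·(-0.44) − (-35)·(+0.03)] / -175 = -0.006000
Flow = −∇h = (-0.004000 east, +0.006000 north), which points northwest.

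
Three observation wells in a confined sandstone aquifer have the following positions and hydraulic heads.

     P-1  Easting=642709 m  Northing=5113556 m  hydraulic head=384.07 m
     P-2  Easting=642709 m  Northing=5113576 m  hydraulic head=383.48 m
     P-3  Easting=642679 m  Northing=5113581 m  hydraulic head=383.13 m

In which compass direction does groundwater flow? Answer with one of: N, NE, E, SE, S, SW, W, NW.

Taking P-1 as reference: P-2−P-1 = (0, 20, -0.59); P-3−P-1 = (-30, 25, -0.94).
Determinant of the coordinate differences = 0·25 − (-30)·20 = 600.
∂h/∂x = [(-0.59)·25 − (-0.94)·20] / 600 = +0.006750
∂h/∂y = [0·(-0.94) − (-30)·(-0.59)] / 600 = -0.02950
Flow = −∇h = (-0.006750 east, +0.02950 north), which points north.

N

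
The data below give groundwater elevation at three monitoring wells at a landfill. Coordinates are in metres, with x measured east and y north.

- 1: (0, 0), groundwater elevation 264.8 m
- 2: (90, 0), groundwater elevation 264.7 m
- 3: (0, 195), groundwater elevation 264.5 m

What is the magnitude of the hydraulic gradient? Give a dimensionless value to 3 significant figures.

∂h/∂x = (264.7 − 264.8) / (90 − 0) = -0.001111
∂h/∂y = (264.5 − 264.8) / (195 − 0) = -0.001538
|∇h| = √(-0.001111² + -0.001538²) = 0.001897

0.00190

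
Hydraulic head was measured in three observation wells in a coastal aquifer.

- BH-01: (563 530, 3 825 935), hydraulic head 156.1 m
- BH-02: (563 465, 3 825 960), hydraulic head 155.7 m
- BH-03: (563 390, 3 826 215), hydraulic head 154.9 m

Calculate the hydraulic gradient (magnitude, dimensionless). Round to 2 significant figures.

0.0058

Taking BH-01 as reference: BH-02−BH-01 = (-65, 25, -0.4); BH-03−BH-01 = (-140, 280, -1.2).
Determinant of the coordinate differences = (-65)·280 − (-140)·25 = -14700.
∂h/∂x = [(-0.4)·280 − (-1.2)·25] / -14700 = +0.005578
∂h/∂y = [(-65)·(-1.2) − (-140)·(-0.4)] / -14700 = -0.001497
|∇h| = √(0.005578² + -0.001497²) = 0.005775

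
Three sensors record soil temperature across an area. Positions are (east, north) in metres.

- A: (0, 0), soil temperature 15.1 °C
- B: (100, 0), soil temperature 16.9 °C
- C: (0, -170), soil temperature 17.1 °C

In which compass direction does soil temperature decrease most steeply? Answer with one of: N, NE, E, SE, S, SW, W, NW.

NW

∂T/∂x = (16.9 − 15.1) / (100 − 0) = +0.01800
∂T/∂y = (17.1 − 15.1) / (-170 − 0) = -0.01176
Steepest decrease is along −∇f = (-0.01800 E, +0.01176 N) → northwest.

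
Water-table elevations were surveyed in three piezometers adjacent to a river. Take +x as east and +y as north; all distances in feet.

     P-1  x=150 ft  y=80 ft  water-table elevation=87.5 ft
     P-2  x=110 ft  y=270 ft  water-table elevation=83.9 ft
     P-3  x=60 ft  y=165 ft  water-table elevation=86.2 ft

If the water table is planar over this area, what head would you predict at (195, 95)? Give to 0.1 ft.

87.0 ft

Differences from P-1: to P-2 (Δx, Δy, Δh) = (-40, 190, -3.6); to P-3 = (-90, 85, -1.3).
Solve a·Δx + b·Δy = Δh: det = (-40)·85 − (-90)·190 = 13700.
∂h/∂x = [(-3.6)·85 − (-1.3)·190] / 13700 = -0.004307
∂h/∂y = [(-40)·(-1.3) − (-90)·(-3.6)] / 13700 = -0.01985
h(195, 95) = 87.5 + (-0.004307)·(45) + (-0.01985)·(15) = 87.5 -0.194 -0.298 = 87.008 ft.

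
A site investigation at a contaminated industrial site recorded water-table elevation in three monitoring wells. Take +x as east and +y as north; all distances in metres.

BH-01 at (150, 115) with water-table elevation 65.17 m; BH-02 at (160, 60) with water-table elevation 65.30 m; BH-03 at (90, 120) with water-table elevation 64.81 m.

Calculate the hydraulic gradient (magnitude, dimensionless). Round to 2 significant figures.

Differences from BH-01: to BH-02 (Δx, Δy, Δh) = (10, -55, +0.13); to BH-03 = (-60, 5, -0.36).
Determinant of the coordinate differences = 10·5 − (-60)·(-55) = -3250.
∂h/∂x = [(+0.13)·5 − (-0.36)·(-55)] / -3250 = +0.005892
∂h/∂y = [10·(-0.36) − (-60)·(+0.13)] / -3250 = -0.001292
|∇h| = √(0.005892² + -0.001292²) = 0.006032

0.0060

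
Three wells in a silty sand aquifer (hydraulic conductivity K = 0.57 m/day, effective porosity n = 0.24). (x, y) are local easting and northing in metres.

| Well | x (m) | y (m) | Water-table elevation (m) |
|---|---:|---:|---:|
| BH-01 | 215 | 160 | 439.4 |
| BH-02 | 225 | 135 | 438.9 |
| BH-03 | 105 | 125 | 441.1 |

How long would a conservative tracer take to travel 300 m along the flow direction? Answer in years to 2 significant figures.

15 years

With h = a·x + b·y + c and BH-01 as origin, the differences give:
  10·a + (-25)·b = -0.5
  (-110)·a + (-35)·b = +1.7
Eliminate b (×(-35) and ×(-25), subtract): -3100·a = 60.00 → a = ∂h/∂x = -0.01935
Back-substitute: b = ∂h/∂y = +0.01226.
|∇h| = √(-0.01935² + 0.01226²) = 0.02291
Seepage velocity v = K·i/n = 0.57 × 0.02291 / 0.24 = 0.05441 m/day.
t = 300 / 0.05441 = 5514 days = 15.1 years.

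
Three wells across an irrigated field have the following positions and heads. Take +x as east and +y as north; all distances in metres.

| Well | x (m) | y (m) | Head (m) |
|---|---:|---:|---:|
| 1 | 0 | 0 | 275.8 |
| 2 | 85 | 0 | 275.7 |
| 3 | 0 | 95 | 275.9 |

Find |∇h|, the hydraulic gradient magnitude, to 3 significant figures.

∂h/∂x = (275.7 − 275.8) / (85 − 0) = -0.001176
∂h/∂y = (275.9 − 275.8) / (95 − 0) = +0.001053
|∇h| = √(-0.001176² + 0.001053²) = 0.001579

0.00158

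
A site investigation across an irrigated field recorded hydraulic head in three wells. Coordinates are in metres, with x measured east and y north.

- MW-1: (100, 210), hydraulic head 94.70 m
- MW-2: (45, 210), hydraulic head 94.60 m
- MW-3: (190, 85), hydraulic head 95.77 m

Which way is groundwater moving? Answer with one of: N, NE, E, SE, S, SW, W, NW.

Three-point gradient (reference MW-1): Δ to MW-2 = (-55, 0, -0.10), Δ to MW-3 = (90, -125, +1.07).
∂h/∂x = +0.001818, ∂h/∂y = -0.007251 (det = 6875).
Flow = −∇h = (-0.001818 east, +0.007251 north), which points north.

N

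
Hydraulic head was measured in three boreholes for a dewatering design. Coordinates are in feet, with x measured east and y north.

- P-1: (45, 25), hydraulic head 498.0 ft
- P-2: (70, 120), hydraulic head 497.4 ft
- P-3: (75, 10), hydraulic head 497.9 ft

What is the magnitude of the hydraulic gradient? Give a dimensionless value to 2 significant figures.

0.0075

With h = a·x + b·y + c and P-1 as origin, the differences give:
  25·a + 95·b = -0.6
  30·a + (-15)·b = -0.1
Eliminate b (×(-15) and ×95, subtract): -3225·a = 18.50 → a = ∂h/∂x = -0.005736
Back-substitute: b = ∂h/∂y = -0.004806.
|∇h| = √(-0.005736² + -0.004806²) = 0.007483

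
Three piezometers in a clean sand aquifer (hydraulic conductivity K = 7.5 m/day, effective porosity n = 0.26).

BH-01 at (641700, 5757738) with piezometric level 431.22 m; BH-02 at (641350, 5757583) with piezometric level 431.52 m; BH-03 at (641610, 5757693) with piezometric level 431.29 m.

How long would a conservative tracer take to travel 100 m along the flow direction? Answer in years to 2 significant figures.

With h = a·x + b·y + c and BH-01 as origin, the differences give:
  (-350)·a + (-155)·b = +0.30
  (-90)·a + (-45)·b = +0.07
Eliminate b (×(-45) and ×(-155), subtract): 1800·a = -2.650 → a = ∂h/∂x = -0.001472
Back-substitute: b = ∂h/∂y = +0.001389.
|∇h| = √(-0.001472² + 0.001389²) = 0.002024
Seepage velocity v = K·i/n = 7.5 × 0.002024 / 0.26 = 0.05838 m/day.
t = 100 / 0.05838 = 1713 days = 4.69 years.

4.7 years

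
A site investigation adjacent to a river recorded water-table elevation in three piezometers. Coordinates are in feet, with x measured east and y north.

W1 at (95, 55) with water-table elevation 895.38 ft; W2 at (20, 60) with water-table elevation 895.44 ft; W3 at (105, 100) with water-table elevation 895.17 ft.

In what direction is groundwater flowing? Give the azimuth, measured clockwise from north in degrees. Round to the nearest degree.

Three-point gradient (reference W1): Δ to W2 = (-75, 5, +0.06), Δ to W3 = (10, 45, -0.21).
∂h/∂x = -0.001095, ∂h/∂y = -0.004423 (det = -3425).
Flow direction (−∇h) has components (+0.001095 E, +0.004423 N).
Azimuth = atan2(E, N) = atan2(+0.001095, +0.004423) = 13.9° ≈ 014°.

014°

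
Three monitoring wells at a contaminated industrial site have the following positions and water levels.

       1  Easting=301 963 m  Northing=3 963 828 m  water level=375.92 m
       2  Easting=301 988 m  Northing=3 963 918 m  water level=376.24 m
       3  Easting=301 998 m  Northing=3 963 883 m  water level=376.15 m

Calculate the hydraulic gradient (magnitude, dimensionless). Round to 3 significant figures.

0.00353

With h = a·x + b·y + c and 1 as origin, the differences give:
  25·a + 90·b = +0.32
  35·a + 55·b = +0.23
Eliminate b (×55 and ×90, subtract): -1775·a = -3.100 → a = ∂h/∂x = +0.001746
Back-substitute: b = ∂h/∂y = +0.003070.
|∇h| = √(0.001746² + 0.003070²) = 0.003532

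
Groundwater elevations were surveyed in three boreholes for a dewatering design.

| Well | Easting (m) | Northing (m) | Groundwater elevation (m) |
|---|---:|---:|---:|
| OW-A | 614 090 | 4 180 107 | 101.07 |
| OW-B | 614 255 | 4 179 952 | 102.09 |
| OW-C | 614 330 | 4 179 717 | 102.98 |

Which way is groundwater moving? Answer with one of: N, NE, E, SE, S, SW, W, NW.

Three-point gradient (reference OW-A): Δ to OW-B = (165, -155, +1.02), Δ to OW-C = (240, -390, +1.91).
∂h/∂x = +0.003748, ∂h/∂y = -0.002591 (det = -27150).
Flow = −∇h = (-0.003748 east, +0.002591 north), which points northwest.

NW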